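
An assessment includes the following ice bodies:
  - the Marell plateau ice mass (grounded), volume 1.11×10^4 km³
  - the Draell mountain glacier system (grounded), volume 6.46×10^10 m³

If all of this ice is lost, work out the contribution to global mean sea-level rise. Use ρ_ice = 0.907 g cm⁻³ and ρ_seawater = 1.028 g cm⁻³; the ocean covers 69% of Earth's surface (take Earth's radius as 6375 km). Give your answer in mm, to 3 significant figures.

Marell: 1.11×10^4 km³ × (907/1028) = 9793 km³ of water.
Draell: 6.46×10^10 m³ × (907/1028) = 5.700×10^10 m³ of water.
Total added water ≈ 9.850×10^12 m³ over 3.52×10^14 m² → Δh = 0.0280 m = 28.0 mm.

≈ 28.0 mm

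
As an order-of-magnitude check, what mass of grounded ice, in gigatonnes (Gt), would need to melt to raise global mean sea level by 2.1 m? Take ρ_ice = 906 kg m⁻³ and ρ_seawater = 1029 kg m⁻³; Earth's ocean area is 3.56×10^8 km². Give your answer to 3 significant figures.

Required water volume = Δh × A = 2.1 m × 3.56×10^14 m² = 7.476×10^14 m³.
ρ_w = 1029 kg m⁻³, so the mass of water = 7.476×10^14 m³ × 1029 kg m⁻³ = 7.693×10^17 kg = 7.69×10^5 Gt (and the same mass of ice, by conservation).

≈ 7.69×10^5 Gt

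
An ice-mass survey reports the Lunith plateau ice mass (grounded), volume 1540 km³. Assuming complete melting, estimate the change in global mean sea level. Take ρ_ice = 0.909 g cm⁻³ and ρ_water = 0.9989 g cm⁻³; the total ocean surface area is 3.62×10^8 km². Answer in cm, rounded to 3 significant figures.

Lunith: 1540 km³ × (909/998.9) = 1401 km³ of water.
Spread over 3.62×10^14 m² of ocean, Δh = 1.401×10^12 / 3.62×10^14 = 3.87×10^-3 m = 0.387 cm.

≈ 0.387 cm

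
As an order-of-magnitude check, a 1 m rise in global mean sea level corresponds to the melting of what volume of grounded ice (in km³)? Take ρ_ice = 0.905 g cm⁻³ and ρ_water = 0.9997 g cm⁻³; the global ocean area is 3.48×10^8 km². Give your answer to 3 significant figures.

Required water volume = Δh × A = 1 m × 3.48×10^14 m² = 3.480×10^14 m³ = 3.480×10^5 km³.
Ice volume = water volume × ρ_w/ρ_ice = 3.480×10^5 × 999.7/905 = 3.84×10^5 km³.

≈ 3.84×10^5 km³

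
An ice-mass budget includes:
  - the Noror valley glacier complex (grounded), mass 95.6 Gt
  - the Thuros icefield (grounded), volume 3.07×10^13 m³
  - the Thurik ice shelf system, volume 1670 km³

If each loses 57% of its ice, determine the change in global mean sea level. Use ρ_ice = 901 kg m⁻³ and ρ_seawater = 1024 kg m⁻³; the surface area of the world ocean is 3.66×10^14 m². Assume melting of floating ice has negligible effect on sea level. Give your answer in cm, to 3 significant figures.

≈ 4.22 cm

Noror: 0.57 × 95.6 Gt = 5.449×10^13 kg; dividing by ρ_w = 1024 kg m⁻³ gives 5.321×10^10 m³ of water.
Thuros: 0.57 × 3.07×10^13 m³ × (901/1024) = 1.540×10^13 m³ of water.
The Thurik ice shelf system is floating and already displaces its own weight of water, so its melt adds essentially nothing to sea level.
Total added water ≈ 1.545×10^13 m³ over 3.66×10^14 m² → Δh = 0.0422 m = 4.22 cm.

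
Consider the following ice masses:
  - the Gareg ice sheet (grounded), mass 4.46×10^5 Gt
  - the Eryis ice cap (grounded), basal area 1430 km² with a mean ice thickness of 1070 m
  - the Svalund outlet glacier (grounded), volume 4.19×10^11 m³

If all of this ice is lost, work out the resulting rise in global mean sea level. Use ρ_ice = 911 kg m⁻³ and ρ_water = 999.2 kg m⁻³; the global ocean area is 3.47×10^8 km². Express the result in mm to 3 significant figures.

Gareg: 4.46×10^5 Gt = 4.460×10^17 kg; dividing by ρ_w = 999.2 kg m⁻³ gives 4.464×10^14 m³ of water.
Eryis: ice volume = 1430 km² × 1070 m = 1530 km³; 1530 × (911/999.2) = 1395 km³ of water.
Svalund: 4.19×10^11 m³ × (911/999.2) = 3.820×10^11 m³ of water.
Total added water ≈ 4.481×10^14 m³ over 3.47×10^14 m² → Δh = 1.29 m = 1290 mm.

≈ 1290 mm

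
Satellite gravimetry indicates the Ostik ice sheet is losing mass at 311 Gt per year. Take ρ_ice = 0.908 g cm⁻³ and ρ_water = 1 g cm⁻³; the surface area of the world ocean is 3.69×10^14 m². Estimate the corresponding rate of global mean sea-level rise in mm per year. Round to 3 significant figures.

≈ 0.843 mm/yr

ρ_w = 1 g cm⁻³ = 1000 kg m⁻³. Annual water volume added = 311 Gt / ρ_w = 3.110×10^14 kg / 1000 kg m⁻³ = 3.110×10^11 m³.
Δh per year = 3.110×10^11 / 3.69×10^14 = 8.43×10^-4 m = 0.843 mm.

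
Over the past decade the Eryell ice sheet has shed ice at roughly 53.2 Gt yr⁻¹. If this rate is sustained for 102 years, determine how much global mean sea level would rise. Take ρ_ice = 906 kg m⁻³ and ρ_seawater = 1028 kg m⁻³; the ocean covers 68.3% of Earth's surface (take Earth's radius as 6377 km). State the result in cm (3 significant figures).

≈ 1.51 cm

Total mass lost = 53.2 Gt/yr × 102 yr = 5426 Gt = 5.426×10^15 kg.
ρ_w = 1028 kg m⁻³, so water volume = 5.426×10^15 / 1028 = 5.279×10^12 m³.
Δh = 5.279×10^12 / 3.49×10^14 = 0.0151 m = 1.51 cm.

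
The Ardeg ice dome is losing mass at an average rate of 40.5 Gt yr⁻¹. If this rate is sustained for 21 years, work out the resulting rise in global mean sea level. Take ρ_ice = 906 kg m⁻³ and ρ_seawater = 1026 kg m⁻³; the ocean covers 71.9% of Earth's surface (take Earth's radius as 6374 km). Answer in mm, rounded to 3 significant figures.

≈ 2.26 mm

Total mass lost = 40.5 Gt/yr × 21 yr = 850.5 Gt = 8.505×10^14 kg.
ρ_w = 1026 kg m⁻³, so water volume = 8.505×10^14 / 1026 = 8.289×10^11 m³.
Δh = 8.289×10^11 / 3.67×10^14 = 2.26×10^-3 m = 2.26 mm.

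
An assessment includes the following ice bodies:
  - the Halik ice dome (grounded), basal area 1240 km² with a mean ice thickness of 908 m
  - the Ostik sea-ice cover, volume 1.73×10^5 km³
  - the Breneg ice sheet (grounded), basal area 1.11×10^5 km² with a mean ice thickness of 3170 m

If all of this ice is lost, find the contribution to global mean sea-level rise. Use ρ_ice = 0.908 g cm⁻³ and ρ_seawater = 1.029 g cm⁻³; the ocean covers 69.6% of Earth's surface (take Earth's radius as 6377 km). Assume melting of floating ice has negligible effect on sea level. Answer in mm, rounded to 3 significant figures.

Halik: ice volume = 1240 km² × 908 m = 1126 km³; 1126 × (908/1029) = 993.5 km³ of water.
The Ostik sea-ice cover is floating and already displaces its own weight of water, so its melt adds essentially nothing to sea level.
Breneg: ice volume = 1.11×10^5 km² × 3170 m = 3.519×10^5 km³; 3.519×10^5 × (908/1029) = 3.105×10^5 km³ of water.
Total added water ≈ 3.115×10^14 m³ over 3.56×10^14 m² → Δh = 0.876 m = 876 mm.

≈ 876 mm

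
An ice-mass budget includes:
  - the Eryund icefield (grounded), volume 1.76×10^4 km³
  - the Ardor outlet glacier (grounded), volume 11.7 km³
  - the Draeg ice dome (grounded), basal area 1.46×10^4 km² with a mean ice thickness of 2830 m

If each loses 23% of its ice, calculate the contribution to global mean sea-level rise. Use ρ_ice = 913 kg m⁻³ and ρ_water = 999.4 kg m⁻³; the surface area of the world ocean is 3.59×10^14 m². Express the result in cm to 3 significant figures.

Eryund: 0.23 × 1.76×10^4 km³ × (913/999.4) = 3698 km³ of water.
Ardor: 0.23 × 11.7 km³ × (913/999.4) = 2.458 km³ of water.
Draeg: ice volume = 1.46×10^4 km² × 2830 m = 4.132×10^4 km³; 0.23 × 4.132×10^4 × (913/999.4) = 8682 km³ of water.
Total added water ≈ 1.238×10^13 m³ over 3.59×10^14 m² → Δh = 0.0345 m = 3.45 cm.

≈ 3.45 cm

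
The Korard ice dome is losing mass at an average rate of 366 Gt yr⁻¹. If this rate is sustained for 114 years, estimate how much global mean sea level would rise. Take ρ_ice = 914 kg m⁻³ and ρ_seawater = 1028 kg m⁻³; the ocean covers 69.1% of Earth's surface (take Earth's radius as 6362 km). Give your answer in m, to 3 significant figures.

Total mass lost = 366 Gt/yr × 114 yr = 4.172×10^4 Gt = 4.172×10^16 kg.
ρ_w = 1028 kg m⁻³, so water volume = 4.172×10^16 / 1028 = 4.059×10^13 m³.
Δh = 4.059×10^13 / 3.51×10^14 = 0.115 m.

≈ 0.115 m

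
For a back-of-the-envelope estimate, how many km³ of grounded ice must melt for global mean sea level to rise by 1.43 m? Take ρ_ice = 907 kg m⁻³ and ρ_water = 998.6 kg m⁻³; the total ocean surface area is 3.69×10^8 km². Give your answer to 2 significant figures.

Required water volume = Δh × A = 1.43 m × 3.69×10^14 m² = 5.277×10^14 m³ = 5.277×10^5 km³.
Ice volume = water volume × ρ_w/ρ_ice = 5.277×10^5 × 998.6/907 = 5.8×10^5 km³.

≈ 5.8×10^5 km³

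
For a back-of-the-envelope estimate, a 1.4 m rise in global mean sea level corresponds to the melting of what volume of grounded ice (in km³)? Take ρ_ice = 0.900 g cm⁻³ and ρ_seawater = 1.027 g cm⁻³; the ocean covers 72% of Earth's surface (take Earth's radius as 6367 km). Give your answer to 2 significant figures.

Required water volume = Δh × A = 1.4 m × 3.67×10^14 m² = 5.135×10^14 m³ = 5.135×10^5 km³.
Ice volume = water volume × ρ_w/ρ_ice = 5.135×10^5 × 1027/900 = 5.9×10^5 km³.

≈ 5.9×10^5 km³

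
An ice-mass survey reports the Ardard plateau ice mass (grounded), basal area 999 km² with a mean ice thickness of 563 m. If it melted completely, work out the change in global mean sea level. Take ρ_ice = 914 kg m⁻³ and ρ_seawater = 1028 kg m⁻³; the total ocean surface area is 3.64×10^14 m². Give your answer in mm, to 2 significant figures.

≈ 1.4 mm

Ardard: ice volume = 999 km² × 563 m = 562.4 km³; 562.4 × (914/1028) = 500.1 km³ of water.
Spread over 3.64×10^14 m² of ocean, Δh = 5.001×10^11 / 3.64×10^14 = 1.37×10^-3 m = 1.4 mm.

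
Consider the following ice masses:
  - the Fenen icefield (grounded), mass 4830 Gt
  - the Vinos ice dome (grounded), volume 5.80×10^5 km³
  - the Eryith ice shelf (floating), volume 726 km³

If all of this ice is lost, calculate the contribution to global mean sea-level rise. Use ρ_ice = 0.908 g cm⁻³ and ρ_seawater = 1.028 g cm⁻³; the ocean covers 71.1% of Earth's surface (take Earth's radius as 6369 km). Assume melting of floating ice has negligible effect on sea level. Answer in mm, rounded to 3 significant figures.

Fenen: 4830 Gt = 4.830×10^15 kg; dividing by ρ_w = 1.028 g cm⁻³ = 1028 kg m⁻³ gives 4.698×10^12 m³ of water.
Vinos: 5.80×10^5 km³ × (908/1028) = 5.123×10^5 km³ of water.
The Eryith ice shelf is floating and already displaces its own weight of water, so its melt adds essentially nothing to sea level.
Total added water ≈ 5.170×10^14 m³ over 3.62×10^14 m² → Δh = 1.43 m = 1430 mm.

≈ 1430 mm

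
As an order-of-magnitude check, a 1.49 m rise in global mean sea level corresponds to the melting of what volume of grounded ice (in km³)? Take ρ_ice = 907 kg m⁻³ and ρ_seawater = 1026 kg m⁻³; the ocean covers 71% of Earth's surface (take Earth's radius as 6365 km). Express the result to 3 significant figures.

≈ 6.09×10^5 km³

Required water volume = Δh × A = 1.49 m × 3.61×10^14 m² = 5.386×10^14 m³ = 5.386×10^5 km³.
Ice volume = water volume × ρ_w/ρ_ice = 5.386×10^5 × 1026/907 = 6.09×10^5 km³.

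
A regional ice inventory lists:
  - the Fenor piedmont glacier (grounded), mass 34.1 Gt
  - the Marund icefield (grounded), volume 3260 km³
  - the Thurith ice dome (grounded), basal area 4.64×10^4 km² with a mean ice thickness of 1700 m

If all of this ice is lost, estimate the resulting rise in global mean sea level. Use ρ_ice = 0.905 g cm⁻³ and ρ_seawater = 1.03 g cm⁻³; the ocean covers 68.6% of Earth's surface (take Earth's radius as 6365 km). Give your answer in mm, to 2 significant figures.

≈ 210 mm

Fenor: 34.1 Gt = 3.410×10^13 kg; dividing by ρ_w = 1.03 g cm⁻³ = 1030 kg m⁻³ gives 3.311×10^10 m³ of water.
Marund: 3260 km³ × (905/1030) = 2864 km³ of water.
Thurith: ice volume = 4.64×10^4 km² × 1700 m = 7.888×10^4 km³; 7.888×10^4 × (905/1030) = 6.931×10^4 km³ of water.
Total added water ≈ 7.220×10^13 m³ over 3.49×10^14 m² → Δh = 0.207 m = 210 mm.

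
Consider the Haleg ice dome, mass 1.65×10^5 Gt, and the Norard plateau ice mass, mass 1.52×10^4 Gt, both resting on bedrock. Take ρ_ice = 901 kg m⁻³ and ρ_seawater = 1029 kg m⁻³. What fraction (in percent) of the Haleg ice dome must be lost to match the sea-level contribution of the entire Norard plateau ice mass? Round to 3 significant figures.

≈ 9.21 %

Equal sea-level rise means equal mass of meltwater, i.e. equal mass of ice lost.
Ice mass of Norard: 1.520×10^16 kg; ice mass of Haleg: 1.650×10^17 kg.
Fraction required = 1.520×10^16 / 1.650×10^17 = 0.0921 → 9.21 %.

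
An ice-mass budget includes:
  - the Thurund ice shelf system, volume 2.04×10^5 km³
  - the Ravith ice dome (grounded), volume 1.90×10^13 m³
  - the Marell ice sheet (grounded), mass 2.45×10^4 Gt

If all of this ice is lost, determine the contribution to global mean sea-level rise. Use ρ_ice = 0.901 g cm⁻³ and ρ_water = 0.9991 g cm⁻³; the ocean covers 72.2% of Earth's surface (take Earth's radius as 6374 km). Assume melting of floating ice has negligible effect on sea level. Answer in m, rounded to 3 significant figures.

The Thurund ice shelf system is floating and already displaces its own weight of water, so its melt adds essentially nothing to sea level.
Ravith: 1.90×10^13 m³ × (901/999.1) = 1.713×10^13 m³ of water.
Marell: 2.45×10^4 Gt = 2.450×10^16 kg; dividing by ρ_w = 0.9991 g cm⁻³ = 999.1 kg m⁻³ gives 2.452×10^13 m³ of water.
Total added water ≈ 4.166×10^13 m³ over 3.69×10^14 m² → Δh = 0.113 m.

≈ 0.113 m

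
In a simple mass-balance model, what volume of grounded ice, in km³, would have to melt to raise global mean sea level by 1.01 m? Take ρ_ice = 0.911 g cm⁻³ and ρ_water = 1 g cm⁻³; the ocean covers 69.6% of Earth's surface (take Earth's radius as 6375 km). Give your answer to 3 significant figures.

Required water volume = Δh × A = 1.01 m × 3.55×10^14 m² = 3.590×10^14 m³ = 3.590×10^5 km³.
Ice volume = water volume × ρ_w/ρ_ice = 3.590×10^5 × 1000/911 = 3.94×10^5 km³.

≈ 3.94×10^5 km³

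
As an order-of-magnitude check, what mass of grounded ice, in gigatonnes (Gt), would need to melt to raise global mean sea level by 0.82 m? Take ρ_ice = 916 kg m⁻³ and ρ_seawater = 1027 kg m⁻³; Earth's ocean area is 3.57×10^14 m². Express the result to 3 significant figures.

≈ 3.01×10^5 Gt

Required water volume = Δh × A = 0.82 m × 3.57×10^14 m² = 2.927×10^14 m³.
ρ_w = 1027 kg m⁻³, so the mass of water = 2.927×10^14 m³ × 1027 kg m⁻³ = 3.006×10^17 kg = 3.01×10^5 Gt (and the same mass of ice, by conservation).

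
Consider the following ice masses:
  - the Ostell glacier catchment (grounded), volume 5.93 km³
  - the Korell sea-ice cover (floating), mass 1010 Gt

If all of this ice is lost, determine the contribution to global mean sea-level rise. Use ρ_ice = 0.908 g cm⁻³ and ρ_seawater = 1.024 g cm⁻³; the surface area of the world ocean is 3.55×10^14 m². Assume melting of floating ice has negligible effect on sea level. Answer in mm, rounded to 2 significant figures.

Ostell: 5.93 km³ × (908/1024) = 5.258 km³ of water.
The Korell sea-ice cover is floating and already displaces its own weight of water, so its melt adds essentially nothing to sea level.
Total added water ≈ 5.258×10^9 m³ over 3.55×10^14 m² → Δh = 1.48×10^-5 m = 0.015 mm.

≈ 0.015 mm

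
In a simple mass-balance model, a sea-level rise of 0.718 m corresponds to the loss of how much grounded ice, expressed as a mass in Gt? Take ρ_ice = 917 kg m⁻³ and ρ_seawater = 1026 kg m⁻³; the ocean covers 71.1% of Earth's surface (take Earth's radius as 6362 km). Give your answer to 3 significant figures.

≈ 2.66×10^5 Gt

Required water volume = Δh × A = 0.718 m × 3.62×10^14 m² = 2.597×10^14 m³.
ρ_w = 1026 kg m⁻³, so the mass of water = 2.597×10^14 m³ × 1026 kg m⁻³ = 2.664×10^17 kg = 2.66×10^5 Gt (and the same mass of ice, by conservation).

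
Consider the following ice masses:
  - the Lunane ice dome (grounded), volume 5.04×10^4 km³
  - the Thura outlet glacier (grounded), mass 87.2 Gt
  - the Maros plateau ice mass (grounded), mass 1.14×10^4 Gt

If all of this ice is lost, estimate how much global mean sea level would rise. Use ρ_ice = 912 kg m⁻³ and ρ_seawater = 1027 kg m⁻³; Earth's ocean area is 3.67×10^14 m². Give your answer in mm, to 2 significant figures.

Lunane: 5.04×10^4 km³ × (912/1027) = 4.476×10^4 km³ of water.
Thura: 87.2 Gt = 8.720×10^13 kg; dividing by ρ_w = 1027 kg m⁻³ gives 8.491×10^10 m³ of water.
Maros: 1.14×10^4 Gt = 1.140×10^16 kg; dividing by ρ_w = 1027 kg m⁻³ gives 1.110×10^13 m³ of water.
Total added water ≈ 5.594×10^13 m³ over 3.67×10^14 m² → Δh = 0.152 m = 150 mm.

≈ 150 mm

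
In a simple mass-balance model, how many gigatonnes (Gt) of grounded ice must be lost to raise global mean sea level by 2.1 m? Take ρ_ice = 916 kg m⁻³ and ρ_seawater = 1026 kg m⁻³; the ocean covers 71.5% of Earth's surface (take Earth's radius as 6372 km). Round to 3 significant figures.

≈ 7.86×10^5 Gt

Required water volume = Δh × A = 2.1 m × 3.65×10^14 m² = 7.661×10^14 m³.
ρ_w = 1026 kg m⁻³, so the mass of water = 7.661×10^14 m³ × 1026 kg m⁻³ = 7.860×10^17 kg = 7.86×10^5 Gt (and the same mass of ice, by conservation).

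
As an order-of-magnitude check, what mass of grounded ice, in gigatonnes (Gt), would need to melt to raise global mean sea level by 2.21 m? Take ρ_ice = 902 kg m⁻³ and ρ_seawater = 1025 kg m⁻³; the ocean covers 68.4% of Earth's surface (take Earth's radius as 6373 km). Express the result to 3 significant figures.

Required water volume = Δh × A = 2.21 m × 3.49×10^14 m² = 7.715×10^14 m³.
ρ_w = 1025 kg m⁻³, so the mass of water = 7.715×10^14 m³ × 1025 kg m⁻³ = 7.908×10^17 kg = 7.91×10^5 Gt (and the same mass of ice, by conservation).

≈ 7.91×10^5 Gt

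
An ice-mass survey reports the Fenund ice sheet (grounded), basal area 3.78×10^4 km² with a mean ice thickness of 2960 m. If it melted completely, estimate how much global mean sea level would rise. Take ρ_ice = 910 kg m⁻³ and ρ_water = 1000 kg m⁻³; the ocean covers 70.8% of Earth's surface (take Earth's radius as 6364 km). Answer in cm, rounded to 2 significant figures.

Fenund: ice volume = 3.78×10^4 km² × 2960 m = 1.119×10^5 km³; 1.119×10^5 × (910/1000) = 1.018×10^5 km³ of water.
Spread over 3.60×10^14 m² of ocean, Δh = 1.018×10^14 / 3.60×10^14 = 0.283 m = 28 cm.

≈ 28 cm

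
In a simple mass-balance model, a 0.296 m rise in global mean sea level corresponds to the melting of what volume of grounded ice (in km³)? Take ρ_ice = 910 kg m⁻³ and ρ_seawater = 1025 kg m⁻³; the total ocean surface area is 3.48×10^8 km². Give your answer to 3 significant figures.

Required water volume = Δh × A = 0.296 m × 3.48×10^14 m² = 1.030×10^14 m³ = 1.030×10^5 km³.
Ice volume = water volume × ρ_w/ρ_ice = 1.030×10^5 × 1025/910 = 1.16×10^5 km³.

≈ 1.16×10^5 km³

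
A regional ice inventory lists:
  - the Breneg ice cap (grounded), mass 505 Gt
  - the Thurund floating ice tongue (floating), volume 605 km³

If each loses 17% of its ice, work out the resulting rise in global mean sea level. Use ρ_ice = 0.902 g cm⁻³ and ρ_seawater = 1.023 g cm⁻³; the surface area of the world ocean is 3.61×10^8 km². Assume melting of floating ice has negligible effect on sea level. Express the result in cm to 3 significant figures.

Breneg: 0.17 × 505 Gt = 8.585×10^13 kg; dividing by ρ_w = 1.023 g cm⁻³ = 1023 kg m⁻³ gives 8.392×10^10 m³ of water.
The Thurund floating ice tongue is floating and already displaces its own weight of water, so its melt adds essentially nothing to sea level.
Total added water ≈ 8.392×10^10 m³ over 3.61×10^14 m² → Δh = 2.32×10^-4 m = 0.0232 cm.

≈ 0.0232 cm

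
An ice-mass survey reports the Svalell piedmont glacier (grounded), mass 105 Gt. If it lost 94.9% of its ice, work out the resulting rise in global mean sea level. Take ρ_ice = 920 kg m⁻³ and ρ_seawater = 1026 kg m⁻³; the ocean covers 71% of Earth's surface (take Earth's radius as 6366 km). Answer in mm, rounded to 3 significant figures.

Svalell: 0.949 × 105 Gt = 9.965×10^13 kg; dividing by ρ_w = 1026 kg m⁻³ gives 9.712×10^10 m³ of water.
Spread over 3.62×10^14 m² of ocean, Δh = 9.712×10^10 / 3.62×10^14 = 2.69×10^-4 m = 0.269 mm.

≈ 0.269 mm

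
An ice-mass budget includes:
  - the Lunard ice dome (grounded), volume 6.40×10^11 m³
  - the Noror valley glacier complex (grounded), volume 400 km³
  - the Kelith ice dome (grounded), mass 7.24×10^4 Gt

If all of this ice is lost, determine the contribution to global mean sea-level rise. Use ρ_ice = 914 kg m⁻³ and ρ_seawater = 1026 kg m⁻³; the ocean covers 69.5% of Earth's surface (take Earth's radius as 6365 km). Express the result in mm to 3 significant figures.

≈ 202 mm

Lunard: 6.40×10^11 m³ × (914/1026) = 5.701×10^11 m³ of water.
Noror: 400 km³ × (914/1026) = 356.3 km³ of water.
Kelith: 7.24×10^4 Gt = 7.240×10^16 kg; dividing by ρ_w = 1026 kg m⁻³ gives 7.057×10^13 m³ of water.
Total added water ≈ 7.149×10^13 m³ over 3.54×10^14 m² → Δh = 0.202 m = 202 mm.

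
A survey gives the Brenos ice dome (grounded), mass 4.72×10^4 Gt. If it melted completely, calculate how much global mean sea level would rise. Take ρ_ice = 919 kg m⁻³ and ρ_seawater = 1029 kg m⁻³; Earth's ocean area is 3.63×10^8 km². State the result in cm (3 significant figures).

≈ 12.6 cm

Brenos: 4.72×10^4 Gt = 4.720×10^16 kg; dividing by ρ_w = 1029 kg m⁻³ gives 4.587×10^13 m³ of water.
Spread over 3.63×10^14 m² of ocean, Δh = 4.587×10^13 / 3.63×10^14 = 0.126 m = 12.6 cm.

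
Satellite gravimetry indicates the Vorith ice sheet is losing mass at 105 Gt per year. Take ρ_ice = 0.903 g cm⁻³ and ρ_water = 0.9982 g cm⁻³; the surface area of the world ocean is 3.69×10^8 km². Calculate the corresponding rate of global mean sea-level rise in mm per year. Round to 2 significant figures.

≈ 0.29 mm/yr

ρ_w = 0.9982 g cm⁻³ = 998.2 kg m⁻³. Annual water volume added = 105 Gt / ρ_w = 1.050×10^14 kg / 998.2 kg m⁻³ = 1.052×10^11 m³.
Δh per year = 1.052×10^11 / 3.69×10^14 = 2.85×10^-4 m = 0.29 mm.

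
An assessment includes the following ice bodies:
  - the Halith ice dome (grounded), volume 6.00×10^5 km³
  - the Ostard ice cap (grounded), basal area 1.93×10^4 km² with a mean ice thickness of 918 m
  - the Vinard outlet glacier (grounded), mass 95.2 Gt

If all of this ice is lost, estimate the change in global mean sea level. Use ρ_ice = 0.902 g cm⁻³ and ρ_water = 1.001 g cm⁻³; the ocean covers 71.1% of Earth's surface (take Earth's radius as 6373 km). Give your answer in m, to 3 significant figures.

Halith: 6.00×10^5 km³ × (902/1001) = 5.407×10^5 km³ of water.
Ostard: ice volume = 1.93×10^4 km² × 918 m = 1.772×10^4 km³; 1.772×10^4 × (902/1001) = 1.597×10^4 km³ of water.
Vinard: 95.2 Gt = 9.520×10^13 kg; dividing by ρ_w = 1.001 g cm⁻³ = 1001 kg m⁻³ gives 9.510×10^10 m³ of water.
Total added water ≈ 5.567×10^14 m³ over 3.63×10^14 m² → Δh = 1.53 m.

≈ 1.53 m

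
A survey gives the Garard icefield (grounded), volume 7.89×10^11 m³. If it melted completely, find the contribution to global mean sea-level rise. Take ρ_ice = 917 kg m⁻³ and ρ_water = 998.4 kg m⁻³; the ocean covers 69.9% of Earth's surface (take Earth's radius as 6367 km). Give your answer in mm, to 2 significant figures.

Garard: 7.89×10^11 m³ × (917/998.4) = 7.247×10^11 m³ of water.
Spread over 3.56×10^14 m² of ocean, Δh = 7.247×10^11 / 3.56×10^14 = 2.04×10^-3 m = 2.0 mm.

≈ 2.0 mm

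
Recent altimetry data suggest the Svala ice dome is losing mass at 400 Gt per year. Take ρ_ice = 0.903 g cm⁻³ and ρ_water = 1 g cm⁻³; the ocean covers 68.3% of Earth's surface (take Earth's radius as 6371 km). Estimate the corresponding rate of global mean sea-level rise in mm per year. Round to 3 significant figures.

ρ_w = 1 g cm⁻³ = 1000 kg m⁻³. Annual water volume added = 400 Gt / ρ_w = 4.000×10^14 kg / 1000 kg m⁻³ = 4.000×10^11 m³.
Δh per year = 4.000×10^11 / 3.48×10^14 = 1.15×10^-3 m = 1.15 mm.

≈ 1.15 mm/yr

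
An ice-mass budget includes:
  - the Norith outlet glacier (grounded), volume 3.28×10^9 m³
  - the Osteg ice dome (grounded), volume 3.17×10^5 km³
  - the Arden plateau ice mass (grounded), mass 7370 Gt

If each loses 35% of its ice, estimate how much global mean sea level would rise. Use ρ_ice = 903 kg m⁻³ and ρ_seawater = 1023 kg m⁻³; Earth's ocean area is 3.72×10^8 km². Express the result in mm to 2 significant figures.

Norith: 0.35 × 3.28×10^9 m³ × (903/1023) = 1.013×10^9 m³ of water.
Osteg: 0.35 × 3.17×10^5 km³ × (903/1023) = 9.794×10^4 km³ of water.
Arden: 0.35 × 7370 Gt = 2.580×10^15 kg; dividing by ρ_w = 1023 kg m⁻³ gives 2.522×10^12 m³ of water.
Total added water ≈ 1.005×10^14 m³ over 3.72×10^14 m² → Δh = 0.270 m = 270 mm.

≈ 270 mm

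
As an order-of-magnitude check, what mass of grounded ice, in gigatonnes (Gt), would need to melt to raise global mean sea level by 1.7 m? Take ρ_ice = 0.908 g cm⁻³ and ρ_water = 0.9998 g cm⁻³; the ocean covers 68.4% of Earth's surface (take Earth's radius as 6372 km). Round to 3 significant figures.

Required water volume = Δh × A = 1.7 m × 3.49×10^14 m² = 5.933×10^14 m³.
ρ_w = 0.9998 g cm⁻³ = 999.8 kg m⁻³, so the mass of water = 5.933×10^14 m³ × 999.8 kg m⁻³ = 5.932×10^17 kg = 5.93×10^5 Gt (and the same mass of ice, by conservation).

≈ 5.93×10^5 Gt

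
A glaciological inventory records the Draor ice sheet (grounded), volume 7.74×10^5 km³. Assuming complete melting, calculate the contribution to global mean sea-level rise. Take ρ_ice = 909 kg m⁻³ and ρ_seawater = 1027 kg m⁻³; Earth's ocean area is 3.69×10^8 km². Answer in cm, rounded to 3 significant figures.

Draor: 7.74×10^5 km³ × (909/1027) = 6.851×10^5 km³ of water.
Spread over 3.69×10^14 m² of ocean, Δh = 6.851×10^14 / 3.69×10^14 = 1.86 m = 186 cm.

≈ 186 cm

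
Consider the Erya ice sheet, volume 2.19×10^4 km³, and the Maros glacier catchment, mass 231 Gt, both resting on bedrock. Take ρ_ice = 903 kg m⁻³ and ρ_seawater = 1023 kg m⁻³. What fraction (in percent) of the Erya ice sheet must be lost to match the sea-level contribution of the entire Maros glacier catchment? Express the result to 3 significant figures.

≈ 1.17 %

Equal sea-level rise means equal mass of meltwater, i.e. equal mass of ice lost.
Ice mass of Maros: 2.310×10^14 kg; ice mass of Erya: 1.978×10^16 kg.
Fraction required = 2.310×10^14 / 1.978×10^16 = 0.0117 → 1.17 %.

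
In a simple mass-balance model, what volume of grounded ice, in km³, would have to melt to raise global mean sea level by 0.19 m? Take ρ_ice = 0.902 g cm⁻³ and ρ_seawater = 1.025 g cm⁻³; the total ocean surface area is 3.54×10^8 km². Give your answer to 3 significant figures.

≈ 7.64×10^4 km³

Required water volume = Δh × A = 0.19 m × 3.54×10^14 m² = 6.726×10^13 m³ = 6.726×10^4 km³.
Ice volume = water volume × ρ_w/ρ_ice = 6.726×10^4 × 1025/902 = 7.64×10^4 km³.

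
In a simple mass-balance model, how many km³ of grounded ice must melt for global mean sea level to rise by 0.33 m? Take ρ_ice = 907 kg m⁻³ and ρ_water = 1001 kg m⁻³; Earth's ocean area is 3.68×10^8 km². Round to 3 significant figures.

Required water volume = Δh × A = 0.33 m × 3.68×10^14 m² = 1.214×10^14 m³ = 1.214×10^5 km³.
Ice volume = water volume × ρ_w/ρ_ice = 1.214×10^5 × 1001/907 = 1.34×10^5 km³.

≈ 1.34×10^5 km³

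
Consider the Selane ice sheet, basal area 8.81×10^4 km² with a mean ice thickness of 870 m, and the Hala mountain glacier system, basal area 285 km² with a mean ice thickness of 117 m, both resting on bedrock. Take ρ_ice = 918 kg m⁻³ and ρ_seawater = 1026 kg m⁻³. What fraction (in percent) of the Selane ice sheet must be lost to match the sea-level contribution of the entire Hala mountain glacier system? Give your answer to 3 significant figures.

≈ 0.0435 %

Equal sea-level rise means equal mass of meltwater, i.e. equal mass of ice lost.
Ice mass of Hala: 3.061×10^13 kg; ice mass of Selane: 7.036×10^16 kg.
Fraction required = 3.061×10^13 / 7.036×10^16 = 4.35×10^-4 → 0.0435 %.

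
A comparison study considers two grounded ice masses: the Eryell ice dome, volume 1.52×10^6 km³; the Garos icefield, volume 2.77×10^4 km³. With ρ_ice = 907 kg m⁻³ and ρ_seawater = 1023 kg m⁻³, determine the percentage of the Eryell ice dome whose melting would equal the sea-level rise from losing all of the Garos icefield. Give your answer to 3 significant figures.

≈ 1.82 %

Equal sea-level rise means equal mass of meltwater, i.e. equal mass of ice lost.
Ice mass of Garos: 2.512×10^16 kg; ice mass of Eryell: 1.379×10^18 kg.
Fraction required = 2.512×10^16 / 1.379×10^18 = 0.0182 → 1.82 %.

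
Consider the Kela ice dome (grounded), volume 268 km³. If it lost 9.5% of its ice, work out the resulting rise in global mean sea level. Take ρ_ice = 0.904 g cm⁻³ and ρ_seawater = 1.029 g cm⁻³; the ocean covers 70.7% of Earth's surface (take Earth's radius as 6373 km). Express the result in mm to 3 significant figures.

≈ 0.0620 mm

Kela: 0.095 × 268 km³ × (904/1029) = 22.37 km³ of water.
Spread over 3.61×10^14 m² of ocean, Δh = 2.237×10^10 / 3.61×10^14 = 6.20×10^-5 m = 0.0620 mm.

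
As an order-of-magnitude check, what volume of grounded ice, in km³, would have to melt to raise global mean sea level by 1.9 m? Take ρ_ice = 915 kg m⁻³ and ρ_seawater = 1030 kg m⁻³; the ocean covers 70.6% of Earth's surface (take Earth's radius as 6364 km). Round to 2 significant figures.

Required water volume = Δh × A = 1.9 m × 3.59×10^14 m² = 6.827×10^14 m³ = 6.827×10^5 km³.
Ice volume = water volume × ρ_w/ρ_ice = 6.827×10^5 × 1030/915 = 7.7×10^5 km³.

≈ 7.7×10^5 km³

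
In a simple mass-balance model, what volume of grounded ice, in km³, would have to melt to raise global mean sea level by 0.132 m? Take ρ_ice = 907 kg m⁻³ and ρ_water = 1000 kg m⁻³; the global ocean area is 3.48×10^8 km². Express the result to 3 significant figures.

Required water volume = Δh × A = 0.132 m × 3.48×10^14 m² = 4.594×10^13 m³ = 4.594×10^4 km³.
Ice volume = water volume × ρ_w/ρ_ice = 4.594×10^4 × 1000/907 = 5.06×10^4 km³.

≈ 5.06×10^4 km³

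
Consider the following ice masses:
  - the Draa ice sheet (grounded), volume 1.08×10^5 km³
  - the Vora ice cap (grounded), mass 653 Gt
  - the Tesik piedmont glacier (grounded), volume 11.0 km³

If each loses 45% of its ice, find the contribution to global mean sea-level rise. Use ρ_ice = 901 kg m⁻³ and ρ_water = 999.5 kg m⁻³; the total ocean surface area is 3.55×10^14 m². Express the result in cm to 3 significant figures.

≈ 12.4 cm

Draa: 0.45 × 1.08×10^5 km³ × (901/999.5) = 4.381×10^4 km³ of water.
Vora: 0.45 × 653 Gt = 2.938×10^14 kg; dividing by ρ_w = 999.5 kg m⁻³ gives 2.940×10^11 m³ of water.
Tesik: 0.45 × 11.0 km³ × (901/999.5) = 4.462 km³ of water.
Total added water ≈ 4.411×10^13 m³ over 3.55×10^14 m² → Δh = 0.124 m = 12.4 cm.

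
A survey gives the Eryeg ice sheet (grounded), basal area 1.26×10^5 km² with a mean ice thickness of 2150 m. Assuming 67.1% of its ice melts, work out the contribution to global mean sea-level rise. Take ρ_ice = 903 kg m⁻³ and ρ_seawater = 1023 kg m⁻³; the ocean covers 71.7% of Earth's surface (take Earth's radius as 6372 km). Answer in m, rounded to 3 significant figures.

≈ 0.439 m

Eryeg: ice volume = 1.26×10^5 km² × 2150 m = 2.709×10^5 km³; 0.671 × 2.709×10^5 × (903/1023) = 1.605×10^5 km³ of water.
Spread over 3.66×10^14 m² of ocean, Δh = 1.605×10^14 / 3.66×10^14 = 0.439 m.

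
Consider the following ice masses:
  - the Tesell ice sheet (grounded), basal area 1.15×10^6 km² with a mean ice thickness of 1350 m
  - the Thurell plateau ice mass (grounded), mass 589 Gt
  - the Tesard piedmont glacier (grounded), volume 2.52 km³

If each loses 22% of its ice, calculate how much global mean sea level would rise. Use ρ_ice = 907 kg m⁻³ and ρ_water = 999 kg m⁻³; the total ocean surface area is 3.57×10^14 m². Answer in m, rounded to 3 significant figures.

Tesell: ice volume = 1.15×10^6 km² × 1350 m = 1.552×10^6 km³; 0.22 × 1.552×10^6 × (907/999) = 3.101×10^5 km³ of water.
Thurell: 0.22 × 589 Gt = 1.296×10^14 kg; dividing by ρ_w = 999 kg m⁻³ gives 1.297×10^11 m³ of water.
Tesard: 0.22 × 2.52 km³ × (907/999) = 0.5033 km³ of water.
Total added water ≈ 3.102×10^14 m³ over 3.57×10^14 m² → Δh = 0.869 m.

≈ 0.869 m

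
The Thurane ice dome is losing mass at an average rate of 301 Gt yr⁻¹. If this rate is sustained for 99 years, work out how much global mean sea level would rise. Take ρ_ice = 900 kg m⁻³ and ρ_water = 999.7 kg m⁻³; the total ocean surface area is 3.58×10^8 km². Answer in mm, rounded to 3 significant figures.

Total mass lost = 301 Gt/yr × 99 yr = 2.980×10^4 Gt = 2.980×10^16 kg.
ρ_w = 999.7 kg m⁻³, so water volume = 2.980×10^16 / 999.7 = 2.981×10^13 m³.
Δh = 2.981×10^13 / 3.58×10^14 = 0.0833 m = 83.3 mm.

≈ 83.3 mm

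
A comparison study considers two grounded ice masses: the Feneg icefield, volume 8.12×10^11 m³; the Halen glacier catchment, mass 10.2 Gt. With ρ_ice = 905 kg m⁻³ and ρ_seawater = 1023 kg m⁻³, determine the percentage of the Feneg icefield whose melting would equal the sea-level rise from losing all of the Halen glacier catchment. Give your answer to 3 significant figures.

Equal sea-level rise means equal mass of meltwater, i.e. equal mass of ice lost.
Ice mass of Halen: 1.020×10^13 kg; ice mass of Feneg: 7.349×10^14 kg.
Fraction required = 1.020×10^13 / 7.349×10^14 = 0.0139 → 1.39 %.

≈ 1.39 %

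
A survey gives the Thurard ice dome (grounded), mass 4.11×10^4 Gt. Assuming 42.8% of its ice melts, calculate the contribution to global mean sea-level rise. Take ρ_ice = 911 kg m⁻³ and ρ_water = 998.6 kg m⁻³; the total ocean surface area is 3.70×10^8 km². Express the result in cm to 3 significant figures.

≈ 4.76 cm

Thurard: 0.428 × 4.11×10^4 Gt = 1.759×10^16 kg; dividing by ρ_w = 998.6 kg m⁻³ gives 1.762×10^13 m³ of water.
Spread over 3.70×10^14 m² of ocean, Δh = 1.762×10^13 / 3.70×10^14 = 0.0476 m = 4.76 cm.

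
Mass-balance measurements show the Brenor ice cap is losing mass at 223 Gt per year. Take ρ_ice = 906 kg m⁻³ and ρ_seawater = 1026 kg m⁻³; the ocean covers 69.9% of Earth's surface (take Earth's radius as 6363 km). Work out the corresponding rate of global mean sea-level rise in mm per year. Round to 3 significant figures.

ρ_w = 1026 kg m⁻³. Annual water volume added = 223 Gt / ρ_w = 2.230×10^14 kg / 1026 kg m⁻³ = 2.173×10^11 m³.
Δh per year = 2.173×10^11 / 3.56×10^14 = 6.11×10^-4 m = 0.611 mm.

≈ 0.611 mm/yr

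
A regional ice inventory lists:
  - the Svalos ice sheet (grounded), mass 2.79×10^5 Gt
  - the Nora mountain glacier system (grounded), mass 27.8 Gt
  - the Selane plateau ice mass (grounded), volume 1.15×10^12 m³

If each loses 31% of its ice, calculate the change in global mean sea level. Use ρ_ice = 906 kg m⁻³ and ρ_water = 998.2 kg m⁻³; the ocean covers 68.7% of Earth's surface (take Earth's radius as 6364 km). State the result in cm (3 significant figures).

≈ 24.9 cm

Svalos: 0.31 × 2.79×10^5 Gt = 8.649×10^16 kg; dividing by ρ_w = 998.2 kg m⁻³ gives 8.665×10^13 m³ of water.
Nora: 0.31 × 27.8 Gt = 8.618×10^12 kg; dividing by ρ_w = 998.2 kg m⁻³ gives 8.634×10^9 m³ of water.
Selane: 0.31 × 1.15×10^12 m³ × (906/998.2) = 3.236×10^11 m³ of water.
Total added water ≈ 8.698×10^13 m³ over 3.50×10^14 m² → Δh = 0.249 m = 24.9 cm.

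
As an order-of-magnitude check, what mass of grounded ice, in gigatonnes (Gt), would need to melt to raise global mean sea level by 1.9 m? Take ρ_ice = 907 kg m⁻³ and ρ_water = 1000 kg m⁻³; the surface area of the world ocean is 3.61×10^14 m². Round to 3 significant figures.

Required water volume = Δh × A = 1.9 m × 3.61×10^14 m² = 6.859×10^14 m³.
ρ_w = 1000 kg m⁻³, so the mass of water = 6.859×10^14 m³ × 1000 kg m⁻³ = 6.859×10^17 kg = 6.86×10^5 Gt (and the same mass of ice, by conservation).

≈ 6.86×10^5 Gt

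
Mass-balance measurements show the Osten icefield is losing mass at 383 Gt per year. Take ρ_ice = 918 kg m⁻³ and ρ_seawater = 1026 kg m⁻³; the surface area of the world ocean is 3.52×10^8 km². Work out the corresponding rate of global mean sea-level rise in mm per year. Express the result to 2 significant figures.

≈ 1.1 mm/yr

ρ_w = 1026 kg m⁻³. Annual water volume added = 383 Gt / ρ_w = 3.830×10^14 kg / 1026 kg m⁻³ = 3.733×10^11 m³.
Δh per year = 3.733×10^11 / 3.52×10^14 = 1.06×10^-3 m = 1.1 mm.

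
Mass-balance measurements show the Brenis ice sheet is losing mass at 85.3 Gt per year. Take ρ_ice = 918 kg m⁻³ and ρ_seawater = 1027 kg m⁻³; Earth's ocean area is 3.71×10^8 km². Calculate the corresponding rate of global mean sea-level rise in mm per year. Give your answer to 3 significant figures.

ρ_w = 1027 kg m⁻³. Annual water volume added = 85.3 Gt / ρ_w = 8.530×10^13 kg / 1027 kg m⁻³ = 8.306×10^10 m³.
Δh per year = 8.306×10^10 / 3.71×10^14 = 2.24×10^-4 m = 0.224 mm.

≈ 0.224 mm/yr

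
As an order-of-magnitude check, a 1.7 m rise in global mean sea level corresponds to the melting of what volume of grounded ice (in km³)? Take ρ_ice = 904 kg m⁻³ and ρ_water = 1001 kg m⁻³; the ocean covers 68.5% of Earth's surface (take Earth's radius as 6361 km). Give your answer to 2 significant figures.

Required water volume = Δh × A = 1.7 m × 3.48×10^14 m² = 5.921×10^14 m³ = 5.921×10^5 km³.
Ice volume = water volume × ρ_w/ρ_ice = 5.921×10^5 × 1001/904 = 6.6×10^5 km³.

≈ 6.6×10^5 km³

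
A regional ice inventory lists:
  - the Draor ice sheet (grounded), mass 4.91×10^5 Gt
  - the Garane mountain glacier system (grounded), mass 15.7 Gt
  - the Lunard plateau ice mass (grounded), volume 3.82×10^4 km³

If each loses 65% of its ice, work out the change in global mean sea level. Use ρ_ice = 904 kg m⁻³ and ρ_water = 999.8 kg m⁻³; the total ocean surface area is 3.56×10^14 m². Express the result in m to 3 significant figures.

Draor: 0.65 × 4.91×10^5 Gt = 3.192×10^17 kg; dividing by ρ_w = 999.8 kg m⁻³ gives 3.192×10^14 m³ of water.
Garane: 0.65 × 15.7 Gt = 1.020×10^13 kg; dividing by ρ_w = 999.8 kg m⁻³ gives 1.021×10^10 m³ of water.
Lunard: 0.65 × 3.82×10^4 km³ × (904/999.8) = 2.245×10^4 km³ of water.
Total added water ≈ 3.417×10^14 m³ over 3.56×10^14 m² → Δh = 0.960 m.

≈ 0.960 m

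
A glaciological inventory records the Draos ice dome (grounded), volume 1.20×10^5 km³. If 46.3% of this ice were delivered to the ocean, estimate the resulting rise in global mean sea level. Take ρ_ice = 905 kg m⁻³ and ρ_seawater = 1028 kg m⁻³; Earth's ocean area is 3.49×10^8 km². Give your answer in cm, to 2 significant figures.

≈ 14 cm

Draos: 0.463 × 1.20×10^5 km³ × (905/1028) = 4.891×10^4 km³ of water.
Spread over 3.49×10^14 m² of ocean, Δh = 4.891×10^13 / 3.49×10^14 = 0.140 m = 14 cm.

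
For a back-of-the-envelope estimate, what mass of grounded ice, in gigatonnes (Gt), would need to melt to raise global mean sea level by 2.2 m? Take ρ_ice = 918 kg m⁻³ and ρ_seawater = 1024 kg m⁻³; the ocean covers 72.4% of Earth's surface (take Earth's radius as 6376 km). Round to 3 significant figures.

≈ 8.33×10^5 Gt

Required water volume = Δh × A = 2.2 m × 3.70×10^14 m² = 8.137×10^14 m³.
ρ_w = 1024 kg m⁻³, so the mass of water = 8.137×10^14 m³ × 1024 kg m⁻³ = 8.332×10^17 kg = 8.33×10^5 Gt (and the same mass of ice, by conservation).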